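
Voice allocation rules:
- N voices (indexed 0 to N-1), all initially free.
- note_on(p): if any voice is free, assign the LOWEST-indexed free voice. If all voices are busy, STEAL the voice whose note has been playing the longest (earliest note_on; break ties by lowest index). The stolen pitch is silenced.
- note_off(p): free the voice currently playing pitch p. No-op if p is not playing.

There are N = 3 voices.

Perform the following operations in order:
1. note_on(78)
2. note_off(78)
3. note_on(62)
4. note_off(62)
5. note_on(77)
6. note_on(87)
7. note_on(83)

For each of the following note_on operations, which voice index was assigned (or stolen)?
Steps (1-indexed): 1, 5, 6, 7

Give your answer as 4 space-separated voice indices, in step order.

Answer: 0 0 1 2

Derivation:
Op 1: note_on(78): voice 0 is free -> assigned | voices=[78 - -]
Op 2: note_off(78): free voice 0 | voices=[- - -]
Op 3: note_on(62): voice 0 is free -> assigned | voices=[62 - -]
Op 4: note_off(62): free voice 0 | voices=[- - -]
Op 5: note_on(77): voice 0 is free -> assigned | voices=[77 - -]
Op 6: note_on(87): voice 1 is free -> assigned | voices=[77 87 -]
Op 7: note_on(83): voice 2 is free -> assigned | voices=[77 87 83]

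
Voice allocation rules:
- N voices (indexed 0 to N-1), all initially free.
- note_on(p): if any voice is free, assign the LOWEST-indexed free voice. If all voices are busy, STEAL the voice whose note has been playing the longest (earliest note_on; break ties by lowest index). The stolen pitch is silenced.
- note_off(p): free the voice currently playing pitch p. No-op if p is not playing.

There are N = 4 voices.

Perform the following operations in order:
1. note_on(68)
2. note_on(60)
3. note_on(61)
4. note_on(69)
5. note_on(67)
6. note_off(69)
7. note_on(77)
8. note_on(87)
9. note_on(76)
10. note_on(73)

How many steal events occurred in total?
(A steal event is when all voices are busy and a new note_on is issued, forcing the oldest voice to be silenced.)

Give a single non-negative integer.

Answer: 4

Derivation:
Op 1: note_on(68): voice 0 is free -> assigned | voices=[68 - - -]
Op 2: note_on(60): voice 1 is free -> assigned | voices=[68 60 - -]
Op 3: note_on(61): voice 2 is free -> assigned | voices=[68 60 61 -]
Op 4: note_on(69): voice 3 is free -> assigned | voices=[68 60 61 69]
Op 5: note_on(67): all voices busy, STEAL voice 0 (pitch 68, oldest) -> assign | voices=[67 60 61 69]
Op 6: note_off(69): free voice 3 | voices=[67 60 61 -]
Op 7: note_on(77): voice 3 is free -> assigned | voices=[67 60 61 77]
Op 8: note_on(87): all voices busy, STEAL voice 1 (pitch 60, oldest) -> assign | voices=[67 87 61 77]
Op 9: note_on(76): all voices busy, STEAL voice 2 (pitch 61, oldest) -> assign | voices=[67 87 76 77]
Op 10: note_on(73): all voices busy, STEAL voice 0 (pitch 67, oldest) -> assign | voices=[73 87 76 77]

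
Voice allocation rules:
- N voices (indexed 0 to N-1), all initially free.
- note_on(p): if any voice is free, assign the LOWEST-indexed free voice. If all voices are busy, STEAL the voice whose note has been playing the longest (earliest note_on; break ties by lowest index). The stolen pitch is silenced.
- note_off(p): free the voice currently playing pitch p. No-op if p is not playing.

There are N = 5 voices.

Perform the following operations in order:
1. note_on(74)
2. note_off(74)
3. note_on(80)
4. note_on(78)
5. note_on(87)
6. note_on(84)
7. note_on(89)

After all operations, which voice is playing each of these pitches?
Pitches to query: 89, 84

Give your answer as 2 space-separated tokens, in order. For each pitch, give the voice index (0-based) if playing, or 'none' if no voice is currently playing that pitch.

Answer: 4 3

Derivation:
Op 1: note_on(74): voice 0 is free -> assigned | voices=[74 - - - -]
Op 2: note_off(74): free voice 0 | voices=[- - - - -]
Op 3: note_on(80): voice 0 is free -> assigned | voices=[80 - - - -]
Op 4: note_on(78): voice 1 is free -> assigned | voices=[80 78 - - -]
Op 5: note_on(87): voice 2 is free -> assigned | voices=[80 78 87 - -]
Op 6: note_on(84): voice 3 is free -> assigned | voices=[80 78 87 84 -]
Op 7: note_on(89): voice 4 is free -> assigned | voices=[80 78 87 84 89]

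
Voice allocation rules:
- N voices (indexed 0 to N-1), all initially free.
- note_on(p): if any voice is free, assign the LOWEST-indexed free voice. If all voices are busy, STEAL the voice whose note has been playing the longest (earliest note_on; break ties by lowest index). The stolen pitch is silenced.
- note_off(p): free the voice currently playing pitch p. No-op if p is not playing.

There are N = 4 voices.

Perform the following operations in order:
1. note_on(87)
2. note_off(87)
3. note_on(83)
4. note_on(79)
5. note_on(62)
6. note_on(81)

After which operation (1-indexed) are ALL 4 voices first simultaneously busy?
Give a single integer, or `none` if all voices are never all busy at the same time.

Op 1: note_on(87): voice 0 is free -> assigned | voices=[87 - - -]
Op 2: note_off(87): free voice 0 | voices=[- - - -]
Op 3: note_on(83): voice 0 is free -> assigned | voices=[83 - - -]
Op 4: note_on(79): voice 1 is free -> assigned | voices=[83 79 - -]
Op 5: note_on(62): voice 2 is free -> assigned | voices=[83 79 62 -]
Op 6: note_on(81): voice 3 is free -> assigned | voices=[83 79 62 81]

Answer: 6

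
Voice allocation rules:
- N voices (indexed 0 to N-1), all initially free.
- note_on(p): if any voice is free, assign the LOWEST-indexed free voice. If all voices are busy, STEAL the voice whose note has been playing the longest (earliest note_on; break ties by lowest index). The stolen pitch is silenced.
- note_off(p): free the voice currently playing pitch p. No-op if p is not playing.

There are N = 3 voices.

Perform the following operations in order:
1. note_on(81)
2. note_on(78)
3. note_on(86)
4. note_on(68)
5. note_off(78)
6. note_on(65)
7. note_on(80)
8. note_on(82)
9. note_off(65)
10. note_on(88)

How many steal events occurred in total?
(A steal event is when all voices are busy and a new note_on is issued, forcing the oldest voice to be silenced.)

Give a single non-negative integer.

Op 1: note_on(81): voice 0 is free -> assigned | voices=[81 - -]
Op 2: note_on(78): voice 1 is free -> assigned | voices=[81 78 -]
Op 3: note_on(86): voice 2 is free -> assigned | voices=[81 78 86]
Op 4: note_on(68): all voices busy, STEAL voice 0 (pitch 81, oldest) -> assign | voices=[68 78 86]
Op 5: note_off(78): free voice 1 | voices=[68 - 86]
Op 6: note_on(65): voice 1 is free -> assigned | voices=[68 65 86]
Op 7: note_on(80): all voices busy, STEAL voice 2 (pitch 86, oldest) -> assign | voices=[68 65 80]
Op 8: note_on(82): all voices busy, STEAL voice 0 (pitch 68, oldest) -> assign | voices=[82 65 80]
Op 9: note_off(65): free voice 1 | voices=[82 - 80]
Op 10: note_on(88): voice 1 is free -> assigned | voices=[82 88 80]

Answer: 3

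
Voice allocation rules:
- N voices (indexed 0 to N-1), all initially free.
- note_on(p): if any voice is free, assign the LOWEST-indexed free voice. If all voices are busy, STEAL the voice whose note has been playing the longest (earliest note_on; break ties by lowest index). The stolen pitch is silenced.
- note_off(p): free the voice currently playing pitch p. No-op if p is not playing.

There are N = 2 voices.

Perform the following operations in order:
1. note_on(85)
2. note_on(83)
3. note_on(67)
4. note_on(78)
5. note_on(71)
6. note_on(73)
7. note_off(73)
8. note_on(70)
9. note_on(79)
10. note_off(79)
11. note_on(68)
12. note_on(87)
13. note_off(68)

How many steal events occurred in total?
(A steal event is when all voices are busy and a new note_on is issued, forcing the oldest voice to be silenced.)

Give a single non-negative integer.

Answer: 6

Derivation:
Op 1: note_on(85): voice 0 is free -> assigned | voices=[85 -]
Op 2: note_on(83): voice 1 is free -> assigned | voices=[85 83]
Op 3: note_on(67): all voices busy, STEAL voice 0 (pitch 85, oldest) -> assign | voices=[67 83]
Op 4: note_on(78): all voices busy, STEAL voice 1 (pitch 83, oldest) -> assign | voices=[67 78]
Op 5: note_on(71): all voices busy, STEAL voice 0 (pitch 67, oldest) -> assign | voices=[71 78]
Op 6: note_on(73): all voices busy, STEAL voice 1 (pitch 78, oldest) -> assign | voices=[71 73]
Op 7: note_off(73): free voice 1 | voices=[71 -]
Op 8: note_on(70): voice 1 is free -> assigned | voices=[71 70]
Op 9: note_on(79): all voices busy, STEAL voice 0 (pitch 71, oldest) -> assign | voices=[79 70]
Op 10: note_off(79): free voice 0 | voices=[- 70]
Op 11: note_on(68): voice 0 is free -> assigned | voices=[68 70]
Op 12: note_on(87): all voices busy, STEAL voice 1 (pitch 70, oldest) -> assign | voices=[68 87]
Op 13: note_off(68): free voice 0 | voices=[- 87]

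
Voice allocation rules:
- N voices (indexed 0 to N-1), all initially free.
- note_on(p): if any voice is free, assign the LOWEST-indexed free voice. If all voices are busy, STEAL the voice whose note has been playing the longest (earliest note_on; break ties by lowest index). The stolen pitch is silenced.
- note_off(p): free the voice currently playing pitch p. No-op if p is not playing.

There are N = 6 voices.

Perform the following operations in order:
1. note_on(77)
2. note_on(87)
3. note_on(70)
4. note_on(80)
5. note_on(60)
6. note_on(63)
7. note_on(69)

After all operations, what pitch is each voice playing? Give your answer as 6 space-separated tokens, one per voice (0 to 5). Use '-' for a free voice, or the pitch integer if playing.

Answer: 69 87 70 80 60 63

Derivation:
Op 1: note_on(77): voice 0 is free -> assigned | voices=[77 - - - - -]
Op 2: note_on(87): voice 1 is free -> assigned | voices=[77 87 - - - -]
Op 3: note_on(70): voice 2 is free -> assigned | voices=[77 87 70 - - -]
Op 4: note_on(80): voice 3 is free -> assigned | voices=[77 87 70 80 - -]
Op 5: note_on(60): voice 4 is free -> assigned | voices=[77 87 70 80 60 -]
Op 6: note_on(63): voice 5 is free -> assigned | voices=[77 87 70 80 60 63]
Op 7: note_on(69): all voices busy, STEAL voice 0 (pitch 77, oldest) -> assign | voices=[69 87 70 80 60 63]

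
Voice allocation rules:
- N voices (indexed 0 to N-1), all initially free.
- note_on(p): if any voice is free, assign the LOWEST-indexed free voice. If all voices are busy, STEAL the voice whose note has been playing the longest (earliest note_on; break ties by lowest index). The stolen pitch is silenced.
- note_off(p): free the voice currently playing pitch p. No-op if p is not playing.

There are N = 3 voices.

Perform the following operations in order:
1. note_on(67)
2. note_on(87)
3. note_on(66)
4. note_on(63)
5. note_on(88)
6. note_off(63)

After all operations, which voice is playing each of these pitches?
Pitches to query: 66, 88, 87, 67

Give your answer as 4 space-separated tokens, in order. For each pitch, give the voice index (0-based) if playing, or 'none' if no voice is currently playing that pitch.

Op 1: note_on(67): voice 0 is free -> assigned | voices=[67 - -]
Op 2: note_on(87): voice 1 is free -> assigned | voices=[67 87 -]
Op 3: note_on(66): voice 2 is free -> assigned | voices=[67 87 66]
Op 4: note_on(63): all voices busy, STEAL voice 0 (pitch 67, oldest) -> assign | voices=[63 87 66]
Op 5: note_on(88): all voices busy, STEAL voice 1 (pitch 87, oldest) -> assign | voices=[63 88 66]
Op 6: note_off(63): free voice 0 | voices=[- 88 66]

Answer: 2 1 none none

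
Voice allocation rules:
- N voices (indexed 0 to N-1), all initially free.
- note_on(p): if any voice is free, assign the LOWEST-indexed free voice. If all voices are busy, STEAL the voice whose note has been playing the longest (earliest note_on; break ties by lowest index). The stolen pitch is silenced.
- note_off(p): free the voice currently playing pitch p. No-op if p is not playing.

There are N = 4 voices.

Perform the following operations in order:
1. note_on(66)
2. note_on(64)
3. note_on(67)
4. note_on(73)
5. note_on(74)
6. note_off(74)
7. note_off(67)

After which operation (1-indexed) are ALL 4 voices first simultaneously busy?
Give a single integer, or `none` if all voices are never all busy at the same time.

Op 1: note_on(66): voice 0 is free -> assigned | voices=[66 - - -]
Op 2: note_on(64): voice 1 is free -> assigned | voices=[66 64 - -]
Op 3: note_on(67): voice 2 is free -> assigned | voices=[66 64 67 -]
Op 4: note_on(73): voice 3 is free -> assigned | voices=[66 64 67 73]
Op 5: note_on(74): all voices busy, STEAL voice 0 (pitch 66, oldest) -> assign | voices=[74 64 67 73]
Op 6: note_off(74): free voice 0 | voices=[- 64 67 73]
Op 7: note_off(67): free voice 2 | voices=[- 64 - 73]

Answer: 4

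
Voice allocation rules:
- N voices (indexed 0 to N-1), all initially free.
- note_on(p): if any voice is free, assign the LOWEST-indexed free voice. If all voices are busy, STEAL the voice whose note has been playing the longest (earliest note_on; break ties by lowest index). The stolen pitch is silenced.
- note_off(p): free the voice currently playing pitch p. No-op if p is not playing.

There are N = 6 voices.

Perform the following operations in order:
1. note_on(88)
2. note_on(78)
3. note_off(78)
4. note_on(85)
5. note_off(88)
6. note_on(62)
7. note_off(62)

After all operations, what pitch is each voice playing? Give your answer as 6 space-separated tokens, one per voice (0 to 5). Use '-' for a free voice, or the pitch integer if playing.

Op 1: note_on(88): voice 0 is free -> assigned | voices=[88 - - - - -]
Op 2: note_on(78): voice 1 is free -> assigned | voices=[88 78 - - - -]
Op 3: note_off(78): free voice 1 | voices=[88 - - - - -]
Op 4: note_on(85): voice 1 is free -> assigned | voices=[88 85 - - - -]
Op 5: note_off(88): free voice 0 | voices=[- 85 - - - -]
Op 6: note_on(62): voice 0 is free -> assigned | voices=[62 85 - - - -]
Op 7: note_off(62): free voice 0 | voices=[- 85 - - - -]

Answer: - 85 - - - -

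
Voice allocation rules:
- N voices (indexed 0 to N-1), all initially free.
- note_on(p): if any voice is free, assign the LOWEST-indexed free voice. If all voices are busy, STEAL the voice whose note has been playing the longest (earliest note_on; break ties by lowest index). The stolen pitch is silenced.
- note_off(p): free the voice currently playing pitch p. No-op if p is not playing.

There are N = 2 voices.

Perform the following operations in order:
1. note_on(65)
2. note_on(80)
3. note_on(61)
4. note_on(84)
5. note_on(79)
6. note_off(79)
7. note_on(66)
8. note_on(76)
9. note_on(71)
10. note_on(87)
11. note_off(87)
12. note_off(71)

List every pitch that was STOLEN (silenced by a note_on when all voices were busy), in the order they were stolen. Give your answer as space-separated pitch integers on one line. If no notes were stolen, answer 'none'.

Answer: 65 80 61 84 66 76

Derivation:
Op 1: note_on(65): voice 0 is free -> assigned | voices=[65 -]
Op 2: note_on(80): voice 1 is free -> assigned | voices=[65 80]
Op 3: note_on(61): all voices busy, STEAL voice 0 (pitch 65, oldest) -> assign | voices=[61 80]
Op 4: note_on(84): all voices busy, STEAL voice 1 (pitch 80, oldest) -> assign | voices=[61 84]
Op 5: note_on(79): all voices busy, STEAL voice 0 (pitch 61, oldest) -> assign | voices=[79 84]
Op 6: note_off(79): free voice 0 | voices=[- 84]
Op 7: note_on(66): voice 0 is free -> assigned | voices=[66 84]
Op 8: note_on(76): all voices busy, STEAL voice 1 (pitch 84, oldest) -> assign | voices=[66 76]
Op 9: note_on(71): all voices busy, STEAL voice 0 (pitch 66, oldest) -> assign | voices=[71 76]
Op 10: note_on(87): all voices busy, STEAL voice 1 (pitch 76, oldest) -> assign | voices=[71 87]
Op 11: note_off(87): free voice 1 | voices=[71 -]
Op 12: note_off(71): free voice 0 | voices=[- -]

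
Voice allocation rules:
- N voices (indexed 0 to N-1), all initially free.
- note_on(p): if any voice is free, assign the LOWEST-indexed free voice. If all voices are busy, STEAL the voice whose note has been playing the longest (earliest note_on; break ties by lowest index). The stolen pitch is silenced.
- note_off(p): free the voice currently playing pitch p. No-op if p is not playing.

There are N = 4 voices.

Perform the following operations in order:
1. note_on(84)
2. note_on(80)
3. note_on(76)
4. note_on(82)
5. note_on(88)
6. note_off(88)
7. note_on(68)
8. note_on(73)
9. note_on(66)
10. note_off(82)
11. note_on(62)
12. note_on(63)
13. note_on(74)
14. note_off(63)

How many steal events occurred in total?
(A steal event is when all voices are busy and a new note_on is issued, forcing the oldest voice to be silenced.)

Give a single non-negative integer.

Answer: 5

Derivation:
Op 1: note_on(84): voice 0 is free -> assigned | voices=[84 - - -]
Op 2: note_on(80): voice 1 is free -> assigned | voices=[84 80 - -]
Op 3: note_on(76): voice 2 is free -> assigned | voices=[84 80 76 -]
Op 4: note_on(82): voice 3 is free -> assigned | voices=[84 80 76 82]
Op 5: note_on(88): all voices busy, STEAL voice 0 (pitch 84, oldest) -> assign | voices=[88 80 76 82]
Op 6: note_off(88): free voice 0 | voices=[- 80 76 82]
Op 7: note_on(68): voice 0 is free -> assigned | voices=[68 80 76 82]
Op 8: note_on(73): all voices busy, STEAL voice 1 (pitch 80, oldest) -> assign | voices=[68 73 76 82]
Op 9: note_on(66): all voices busy, STEAL voice 2 (pitch 76, oldest) -> assign | voices=[68 73 66 82]
Op 10: note_off(82): free voice 3 | voices=[68 73 66 -]
Op 11: note_on(62): voice 3 is free -> assigned | voices=[68 73 66 62]
Op 12: note_on(63): all voices busy, STEAL voice 0 (pitch 68, oldest) -> assign | voices=[63 73 66 62]
Op 13: note_on(74): all voices busy, STEAL voice 1 (pitch 73, oldest) -> assign | voices=[63 74 66 62]
Op 14: note_off(63): free voice 0 | voices=[- 74 66 62]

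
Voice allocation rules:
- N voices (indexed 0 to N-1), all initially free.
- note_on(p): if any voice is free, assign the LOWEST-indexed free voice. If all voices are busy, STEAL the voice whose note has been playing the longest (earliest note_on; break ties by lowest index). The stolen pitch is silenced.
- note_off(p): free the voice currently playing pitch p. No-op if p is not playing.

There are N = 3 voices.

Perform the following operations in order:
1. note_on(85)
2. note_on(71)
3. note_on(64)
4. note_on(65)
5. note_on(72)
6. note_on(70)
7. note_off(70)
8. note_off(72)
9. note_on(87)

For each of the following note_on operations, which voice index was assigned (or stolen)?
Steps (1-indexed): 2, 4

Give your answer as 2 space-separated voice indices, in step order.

Answer: 1 0

Derivation:
Op 1: note_on(85): voice 0 is free -> assigned | voices=[85 - -]
Op 2: note_on(71): voice 1 is free -> assigned | voices=[85 71 -]
Op 3: note_on(64): voice 2 is free -> assigned | voices=[85 71 64]
Op 4: note_on(65): all voices busy, STEAL voice 0 (pitch 85, oldest) -> assign | voices=[65 71 64]
Op 5: note_on(72): all voices busy, STEAL voice 1 (pitch 71, oldest) -> assign | voices=[65 72 64]
Op 6: note_on(70): all voices busy, STEAL voice 2 (pitch 64, oldest) -> assign | voices=[65 72 70]
Op 7: note_off(70): free voice 2 | voices=[65 72 -]
Op 8: note_off(72): free voice 1 | voices=[65 - -]
Op 9: note_on(87): voice 1 is free -> assigned | voices=[65 87 -]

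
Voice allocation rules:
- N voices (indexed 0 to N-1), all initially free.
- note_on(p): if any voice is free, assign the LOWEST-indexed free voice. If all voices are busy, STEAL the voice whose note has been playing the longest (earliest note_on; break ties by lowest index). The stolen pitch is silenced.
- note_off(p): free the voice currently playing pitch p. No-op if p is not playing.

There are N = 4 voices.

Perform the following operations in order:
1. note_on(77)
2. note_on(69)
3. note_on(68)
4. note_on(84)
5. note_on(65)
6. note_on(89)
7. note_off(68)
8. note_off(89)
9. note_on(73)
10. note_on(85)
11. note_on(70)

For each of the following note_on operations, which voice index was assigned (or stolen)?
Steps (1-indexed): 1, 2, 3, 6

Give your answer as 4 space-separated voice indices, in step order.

Op 1: note_on(77): voice 0 is free -> assigned | voices=[77 - - -]
Op 2: note_on(69): voice 1 is free -> assigned | voices=[77 69 - -]
Op 3: note_on(68): voice 2 is free -> assigned | voices=[77 69 68 -]
Op 4: note_on(84): voice 3 is free -> assigned | voices=[77 69 68 84]
Op 5: note_on(65): all voices busy, STEAL voice 0 (pitch 77, oldest) -> assign | voices=[65 69 68 84]
Op 6: note_on(89): all voices busy, STEAL voice 1 (pitch 69, oldest) -> assign | voices=[65 89 68 84]
Op 7: note_off(68): free voice 2 | voices=[65 89 - 84]
Op 8: note_off(89): free voice 1 | voices=[65 - - 84]
Op 9: note_on(73): voice 1 is free -> assigned | voices=[65 73 - 84]
Op 10: note_on(85): voice 2 is free -> assigned | voices=[65 73 85 84]
Op 11: note_on(70): all voices busy, STEAL voice 3 (pitch 84, oldest) -> assign | voices=[65 73 85 70]

Answer: 0 1 2 1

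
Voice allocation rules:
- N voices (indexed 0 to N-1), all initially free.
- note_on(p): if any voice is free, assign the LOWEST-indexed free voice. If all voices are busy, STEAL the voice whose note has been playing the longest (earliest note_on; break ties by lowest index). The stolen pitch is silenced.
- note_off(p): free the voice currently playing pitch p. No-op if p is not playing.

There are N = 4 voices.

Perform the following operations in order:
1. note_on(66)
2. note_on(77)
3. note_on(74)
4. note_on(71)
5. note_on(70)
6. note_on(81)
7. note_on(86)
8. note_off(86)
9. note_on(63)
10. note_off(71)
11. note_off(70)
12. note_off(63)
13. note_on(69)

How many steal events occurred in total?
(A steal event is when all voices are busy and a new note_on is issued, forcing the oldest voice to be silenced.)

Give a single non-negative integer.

Answer: 3

Derivation:
Op 1: note_on(66): voice 0 is free -> assigned | voices=[66 - - -]
Op 2: note_on(77): voice 1 is free -> assigned | voices=[66 77 - -]
Op 3: note_on(74): voice 2 is free -> assigned | voices=[66 77 74 -]
Op 4: note_on(71): voice 3 is free -> assigned | voices=[66 77 74 71]
Op 5: note_on(70): all voices busy, STEAL voice 0 (pitch 66, oldest) -> assign | voices=[70 77 74 71]
Op 6: note_on(81): all voices busy, STEAL voice 1 (pitch 77, oldest) -> assign | voices=[70 81 74 71]
Op 7: note_on(86): all voices busy, STEAL voice 2 (pitch 74, oldest) -> assign | voices=[70 81 86 71]
Op 8: note_off(86): free voice 2 | voices=[70 81 - 71]
Op 9: note_on(63): voice 2 is free -> assigned | voices=[70 81 63 71]
Op 10: note_off(71): free voice 3 | voices=[70 81 63 -]
Op 11: note_off(70): free voice 0 | voices=[- 81 63 -]
Op 12: note_off(63): free voice 2 | voices=[- 81 - -]
Op 13: note_on(69): voice 0 is free -> assigned | voices=[69 81 - -]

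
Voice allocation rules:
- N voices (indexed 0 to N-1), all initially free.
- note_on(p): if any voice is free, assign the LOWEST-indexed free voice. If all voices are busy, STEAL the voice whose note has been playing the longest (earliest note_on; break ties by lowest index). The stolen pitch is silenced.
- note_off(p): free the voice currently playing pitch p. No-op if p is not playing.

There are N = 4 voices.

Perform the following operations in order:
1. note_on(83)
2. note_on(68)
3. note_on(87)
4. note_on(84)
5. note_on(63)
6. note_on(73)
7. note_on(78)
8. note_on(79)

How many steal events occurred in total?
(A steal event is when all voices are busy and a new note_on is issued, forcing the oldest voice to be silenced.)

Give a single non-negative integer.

Op 1: note_on(83): voice 0 is free -> assigned | voices=[83 - - -]
Op 2: note_on(68): voice 1 is free -> assigned | voices=[83 68 - -]
Op 3: note_on(87): voice 2 is free -> assigned | voices=[83 68 87 -]
Op 4: note_on(84): voice 3 is free -> assigned | voices=[83 68 87 84]
Op 5: note_on(63): all voices busy, STEAL voice 0 (pitch 83, oldest) -> assign | voices=[63 68 87 84]
Op 6: note_on(73): all voices busy, STEAL voice 1 (pitch 68, oldest) -> assign | voices=[63 73 87 84]
Op 7: note_on(78): all voices busy, STEAL voice 2 (pitch 87, oldest) -> assign | voices=[63 73 78 84]
Op 8: note_on(79): all voices busy, STEAL voice 3 (pitch 84, oldest) -> assign | voices=[63 73 78 79]

Answer: 4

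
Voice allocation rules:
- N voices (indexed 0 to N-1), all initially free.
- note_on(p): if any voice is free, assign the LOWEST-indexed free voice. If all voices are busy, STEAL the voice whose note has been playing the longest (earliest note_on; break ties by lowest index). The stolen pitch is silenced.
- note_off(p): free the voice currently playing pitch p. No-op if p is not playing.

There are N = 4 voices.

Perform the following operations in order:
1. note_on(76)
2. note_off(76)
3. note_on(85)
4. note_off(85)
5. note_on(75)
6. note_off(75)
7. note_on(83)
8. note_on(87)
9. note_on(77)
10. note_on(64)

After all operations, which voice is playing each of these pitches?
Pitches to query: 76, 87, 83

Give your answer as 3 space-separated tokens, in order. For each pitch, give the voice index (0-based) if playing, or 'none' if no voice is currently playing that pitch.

Op 1: note_on(76): voice 0 is free -> assigned | voices=[76 - - -]
Op 2: note_off(76): free voice 0 | voices=[- - - -]
Op 3: note_on(85): voice 0 is free -> assigned | voices=[85 - - -]
Op 4: note_off(85): free voice 0 | voices=[- - - -]
Op 5: note_on(75): voice 0 is free -> assigned | voices=[75 - - -]
Op 6: note_off(75): free voice 0 | voices=[- - - -]
Op 7: note_on(83): voice 0 is free -> assigned | voices=[83 - - -]
Op 8: note_on(87): voice 1 is free -> assigned | voices=[83 87 - -]
Op 9: note_on(77): voice 2 is free -> assigned | voices=[83 87 77 -]
Op 10: note_on(64): voice 3 is free -> assigned | voices=[83 87 77 64]

Answer: none 1 0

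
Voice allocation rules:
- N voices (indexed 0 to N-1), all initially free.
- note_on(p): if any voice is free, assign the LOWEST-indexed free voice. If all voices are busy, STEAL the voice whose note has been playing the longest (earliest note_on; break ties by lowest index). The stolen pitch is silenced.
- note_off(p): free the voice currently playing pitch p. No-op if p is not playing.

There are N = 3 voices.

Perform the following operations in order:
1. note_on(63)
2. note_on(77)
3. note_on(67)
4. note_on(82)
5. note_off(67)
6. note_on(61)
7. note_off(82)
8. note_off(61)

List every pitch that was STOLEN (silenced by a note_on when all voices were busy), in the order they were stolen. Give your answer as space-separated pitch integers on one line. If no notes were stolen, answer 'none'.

Answer: 63

Derivation:
Op 1: note_on(63): voice 0 is free -> assigned | voices=[63 - -]
Op 2: note_on(77): voice 1 is free -> assigned | voices=[63 77 -]
Op 3: note_on(67): voice 2 is free -> assigned | voices=[63 77 67]
Op 4: note_on(82): all voices busy, STEAL voice 0 (pitch 63, oldest) -> assign | voices=[82 77 67]
Op 5: note_off(67): free voice 2 | voices=[82 77 -]
Op 6: note_on(61): voice 2 is free -> assigned | voices=[82 77 61]
Op 7: note_off(82): free voice 0 | voices=[- 77 61]
Op 8: note_off(61): free voice 2 | voices=[- 77 -]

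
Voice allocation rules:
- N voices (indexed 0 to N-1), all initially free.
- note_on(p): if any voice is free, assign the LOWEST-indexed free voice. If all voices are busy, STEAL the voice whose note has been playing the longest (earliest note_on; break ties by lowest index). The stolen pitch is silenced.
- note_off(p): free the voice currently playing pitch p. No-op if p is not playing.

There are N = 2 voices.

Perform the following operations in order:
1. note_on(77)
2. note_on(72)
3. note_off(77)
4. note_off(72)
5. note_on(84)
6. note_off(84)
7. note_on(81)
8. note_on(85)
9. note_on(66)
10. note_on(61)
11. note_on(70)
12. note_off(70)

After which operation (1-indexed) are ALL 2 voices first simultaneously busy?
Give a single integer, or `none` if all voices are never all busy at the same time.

Op 1: note_on(77): voice 0 is free -> assigned | voices=[77 -]
Op 2: note_on(72): voice 1 is free -> assigned | voices=[77 72]
Op 3: note_off(77): free voice 0 | voices=[- 72]
Op 4: note_off(72): free voice 1 | voices=[- -]
Op 5: note_on(84): voice 0 is free -> assigned | voices=[84 -]
Op 6: note_off(84): free voice 0 | voices=[- -]
Op 7: note_on(81): voice 0 is free -> assigned | voices=[81 -]
Op 8: note_on(85): voice 1 is free -> assigned | voices=[81 85]
Op 9: note_on(66): all voices busy, STEAL voice 0 (pitch 81, oldest) -> assign | voices=[66 85]
Op 10: note_on(61): all voices busy, STEAL voice 1 (pitch 85, oldest) -> assign | voices=[66 61]
Op 11: note_on(70): all voices busy, STEAL voice 0 (pitch 66, oldest) -> assign | voices=[70 61]
Op 12: note_off(70): free voice 0 | voices=[- 61]

Answer: 2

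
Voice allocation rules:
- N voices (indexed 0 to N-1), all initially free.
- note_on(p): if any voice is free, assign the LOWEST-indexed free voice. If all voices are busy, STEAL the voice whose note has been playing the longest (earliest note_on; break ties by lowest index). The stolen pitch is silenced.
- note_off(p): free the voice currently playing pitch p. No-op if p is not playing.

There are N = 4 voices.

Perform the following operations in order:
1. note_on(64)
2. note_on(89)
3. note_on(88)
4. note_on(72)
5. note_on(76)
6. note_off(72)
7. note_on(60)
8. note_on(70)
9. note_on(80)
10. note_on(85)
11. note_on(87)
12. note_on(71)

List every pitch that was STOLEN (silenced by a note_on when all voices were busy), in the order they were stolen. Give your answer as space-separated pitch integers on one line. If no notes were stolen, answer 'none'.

Op 1: note_on(64): voice 0 is free -> assigned | voices=[64 - - -]
Op 2: note_on(89): voice 1 is free -> assigned | voices=[64 89 - -]
Op 3: note_on(88): voice 2 is free -> assigned | voices=[64 89 88 -]
Op 4: note_on(72): voice 3 is free -> assigned | voices=[64 89 88 72]
Op 5: note_on(76): all voices busy, STEAL voice 0 (pitch 64, oldest) -> assign | voices=[76 89 88 72]
Op 6: note_off(72): free voice 3 | voices=[76 89 88 -]
Op 7: note_on(60): voice 3 is free -> assigned | voices=[76 89 88 60]
Op 8: note_on(70): all voices busy, STEAL voice 1 (pitch 89, oldest) -> assign | voices=[76 70 88 60]
Op 9: note_on(80): all voices busy, STEAL voice 2 (pitch 88, oldest) -> assign | voices=[76 70 80 60]
Op 10: note_on(85): all voices busy, STEAL voice 0 (pitch 76, oldest) -> assign | voices=[85 70 80 60]
Op 11: note_on(87): all voices busy, STEAL voice 3 (pitch 60, oldest) -> assign | voices=[85 70 80 87]
Op 12: note_on(71): all voices busy, STEAL voice 1 (pitch 70, oldest) -> assign | voices=[85 71 80 87]

Answer: 64 89 88 76 60 70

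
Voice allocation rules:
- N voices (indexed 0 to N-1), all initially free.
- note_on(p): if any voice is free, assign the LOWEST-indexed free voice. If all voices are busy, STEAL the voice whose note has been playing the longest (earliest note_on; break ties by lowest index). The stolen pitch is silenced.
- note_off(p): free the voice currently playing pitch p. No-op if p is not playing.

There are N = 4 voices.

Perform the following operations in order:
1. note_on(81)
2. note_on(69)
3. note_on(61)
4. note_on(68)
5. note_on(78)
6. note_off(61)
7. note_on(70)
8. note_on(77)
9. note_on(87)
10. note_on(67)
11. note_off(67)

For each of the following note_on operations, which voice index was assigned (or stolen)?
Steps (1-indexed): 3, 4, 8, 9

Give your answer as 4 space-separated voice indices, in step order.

Answer: 2 3 1 3

Derivation:
Op 1: note_on(81): voice 0 is free -> assigned | voices=[81 - - -]
Op 2: note_on(69): voice 1 is free -> assigned | voices=[81 69 - -]
Op 3: note_on(61): voice 2 is free -> assigned | voices=[81 69 61 -]
Op 4: note_on(68): voice 3 is free -> assigned | voices=[81 69 61 68]
Op 5: note_on(78): all voices busy, STEAL voice 0 (pitch 81, oldest) -> assign | voices=[78 69 61 68]
Op 6: note_off(61): free voice 2 | voices=[78 69 - 68]
Op 7: note_on(70): voice 2 is free -> assigned | voices=[78 69 70 68]
Op 8: note_on(77): all voices busy, STEAL voice 1 (pitch 69, oldest) -> assign | voices=[78 77 70 68]
Op 9: note_on(87): all voices busy, STEAL voice 3 (pitch 68, oldest) -> assign | voices=[78 77 70 87]
Op 10: note_on(67): all voices busy, STEAL voice 0 (pitch 78, oldest) -> assign | voices=[67 77 70 87]
Op 11: note_off(67): free voice 0 | voices=[- 77 70 87]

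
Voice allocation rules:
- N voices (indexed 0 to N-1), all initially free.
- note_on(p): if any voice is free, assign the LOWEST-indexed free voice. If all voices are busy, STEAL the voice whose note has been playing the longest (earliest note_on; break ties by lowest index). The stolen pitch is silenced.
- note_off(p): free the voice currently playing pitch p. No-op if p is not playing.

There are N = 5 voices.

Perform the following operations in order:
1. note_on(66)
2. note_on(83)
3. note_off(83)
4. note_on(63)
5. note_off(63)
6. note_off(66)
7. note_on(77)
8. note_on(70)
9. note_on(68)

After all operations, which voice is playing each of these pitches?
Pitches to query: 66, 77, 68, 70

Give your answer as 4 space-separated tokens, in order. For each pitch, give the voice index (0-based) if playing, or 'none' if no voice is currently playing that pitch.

Op 1: note_on(66): voice 0 is free -> assigned | voices=[66 - - - -]
Op 2: note_on(83): voice 1 is free -> assigned | voices=[66 83 - - -]
Op 3: note_off(83): free voice 1 | voices=[66 - - - -]
Op 4: note_on(63): voice 1 is free -> assigned | voices=[66 63 - - -]
Op 5: note_off(63): free voice 1 | voices=[66 - - - -]
Op 6: note_off(66): free voice 0 | voices=[- - - - -]
Op 7: note_on(77): voice 0 is free -> assigned | voices=[77 - - - -]
Op 8: note_on(70): voice 1 is free -> assigned | voices=[77 70 - - -]
Op 9: note_on(68): voice 2 is free -> assigned | voices=[77 70 68 - -]

Answer: none 0 2 1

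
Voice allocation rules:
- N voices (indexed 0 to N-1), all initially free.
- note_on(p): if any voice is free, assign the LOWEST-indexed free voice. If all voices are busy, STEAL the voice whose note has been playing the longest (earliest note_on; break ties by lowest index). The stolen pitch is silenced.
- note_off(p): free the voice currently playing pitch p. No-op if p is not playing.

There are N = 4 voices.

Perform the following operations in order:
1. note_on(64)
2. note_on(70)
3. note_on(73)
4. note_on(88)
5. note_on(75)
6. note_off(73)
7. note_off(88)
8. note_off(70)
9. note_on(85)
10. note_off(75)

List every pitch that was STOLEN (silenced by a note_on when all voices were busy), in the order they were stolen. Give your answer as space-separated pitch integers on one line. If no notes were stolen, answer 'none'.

Op 1: note_on(64): voice 0 is free -> assigned | voices=[64 - - -]
Op 2: note_on(70): voice 1 is free -> assigned | voices=[64 70 - -]
Op 3: note_on(73): voice 2 is free -> assigned | voices=[64 70 73 -]
Op 4: note_on(88): voice 3 is free -> assigned | voices=[64 70 73 88]
Op 5: note_on(75): all voices busy, STEAL voice 0 (pitch 64, oldest) -> assign | voices=[75 70 73 88]
Op 6: note_off(73): free voice 2 | voices=[75 70 - 88]
Op 7: note_off(88): free voice 3 | voices=[75 70 - -]
Op 8: note_off(70): free voice 1 | voices=[75 - - -]
Op 9: note_on(85): voice 1 is free -> assigned | voices=[75 85 - -]
Op 10: note_off(75): free voice 0 | voices=[- 85 - -]

Answer: 64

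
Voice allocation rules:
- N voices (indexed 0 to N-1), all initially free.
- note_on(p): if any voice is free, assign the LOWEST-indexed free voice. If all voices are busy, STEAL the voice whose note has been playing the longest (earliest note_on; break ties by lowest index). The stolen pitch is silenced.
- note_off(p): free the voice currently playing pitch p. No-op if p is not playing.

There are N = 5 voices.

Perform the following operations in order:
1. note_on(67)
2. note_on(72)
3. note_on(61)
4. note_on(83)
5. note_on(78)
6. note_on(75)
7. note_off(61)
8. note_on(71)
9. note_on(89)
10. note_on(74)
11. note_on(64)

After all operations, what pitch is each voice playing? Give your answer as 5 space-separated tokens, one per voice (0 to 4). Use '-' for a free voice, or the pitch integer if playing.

Op 1: note_on(67): voice 0 is free -> assigned | voices=[67 - - - -]
Op 2: note_on(72): voice 1 is free -> assigned | voices=[67 72 - - -]
Op 3: note_on(61): voice 2 is free -> assigned | voices=[67 72 61 - -]
Op 4: note_on(83): voice 3 is free -> assigned | voices=[67 72 61 83 -]
Op 5: note_on(78): voice 4 is free -> assigned | voices=[67 72 61 83 78]
Op 6: note_on(75): all voices busy, STEAL voice 0 (pitch 67, oldest) -> assign | voices=[75 72 61 83 78]
Op 7: note_off(61): free voice 2 | voices=[75 72 - 83 78]
Op 8: note_on(71): voice 2 is free -> assigned | voices=[75 72 71 83 78]
Op 9: note_on(89): all voices busy, STEAL voice 1 (pitch 72, oldest) -> assign | voices=[75 89 71 83 78]
Op 10: note_on(74): all voices busy, STEAL voice 3 (pitch 83, oldest) -> assign | voices=[75 89 71 74 78]
Op 11: note_on(64): all voices busy, STEAL voice 4 (pitch 78, oldest) -> assign | voices=[75 89 71 74 64]

Answer: 75 89 71 74 64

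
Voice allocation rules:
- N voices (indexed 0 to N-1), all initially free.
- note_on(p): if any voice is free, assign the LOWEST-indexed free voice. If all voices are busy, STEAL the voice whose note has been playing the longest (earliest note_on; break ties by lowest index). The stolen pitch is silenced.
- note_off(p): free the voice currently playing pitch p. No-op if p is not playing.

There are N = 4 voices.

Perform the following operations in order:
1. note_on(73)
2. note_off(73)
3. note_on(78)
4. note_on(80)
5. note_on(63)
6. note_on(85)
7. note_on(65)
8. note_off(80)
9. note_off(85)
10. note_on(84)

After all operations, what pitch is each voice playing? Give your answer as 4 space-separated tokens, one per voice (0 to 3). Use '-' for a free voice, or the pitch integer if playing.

Op 1: note_on(73): voice 0 is free -> assigned | voices=[73 - - -]
Op 2: note_off(73): free voice 0 | voices=[- - - -]
Op 3: note_on(78): voice 0 is free -> assigned | voices=[78 - - -]
Op 4: note_on(80): voice 1 is free -> assigned | voices=[78 80 - -]
Op 5: note_on(63): voice 2 is free -> assigned | voices=[78 80 63 -]
Op 6: note_on(85): voice 3 is free -> assigned | voices=[78 80 63 85]
Op 7: note_on(65): all voices busy, STEAL voice 0 (pitch 78, oldest) -> assign | voices=[65 80 63 85]
Op 8: note_off(80): free voice 1 | voices=[65 - 63 85]
Op 9: note_off(85): free voice 3 | voices=[65 - 63 -]
Op 10: note_on(84): voice 1 is free -> assigned | voices=[65 84 63 -]

Answer: 65 84 63 -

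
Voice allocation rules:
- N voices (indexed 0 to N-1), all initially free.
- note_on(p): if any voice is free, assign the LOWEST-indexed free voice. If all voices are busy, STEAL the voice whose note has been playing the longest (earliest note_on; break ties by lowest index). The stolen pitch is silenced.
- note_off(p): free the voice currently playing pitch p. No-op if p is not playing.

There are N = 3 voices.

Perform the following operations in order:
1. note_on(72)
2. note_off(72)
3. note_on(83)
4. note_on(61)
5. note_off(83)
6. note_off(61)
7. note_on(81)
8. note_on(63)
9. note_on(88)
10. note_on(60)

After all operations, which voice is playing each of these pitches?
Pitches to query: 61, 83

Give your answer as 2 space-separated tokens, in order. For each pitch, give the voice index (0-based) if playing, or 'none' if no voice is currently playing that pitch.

Op 1: note_on(72): voice 0 is free -> assigned | voices=[72 - -]
Op 2: note_off(72): free voice 0 | voices=[- - -]
Op 3: note_on(83): voice 0 is free -> assigned | voices=[83 - -]
Op 4: note_on(61): voice 1 is free -> assigned | voices=[83 61 -]
Op 5: note_off(83): free voice 0 | voices=[- 61 -]
Op 6: note_off(61): free voice 1 | voices=[- - -]
Op 7: note_on(81): voice 0 is free -> assigned | voices=[81 - -]
Op 8: note_on(63): voice 1 is free -> assigned | voices=[81 63 -]
Op 9: note_on(88): voice 2 is free -> assigned | voices=[81 63 88]
Op 10: note_on(60): all voices busy, STEAL voice 0 (pitch 81, oldest) -> assign | voices=[60 63 88]

Answer: none none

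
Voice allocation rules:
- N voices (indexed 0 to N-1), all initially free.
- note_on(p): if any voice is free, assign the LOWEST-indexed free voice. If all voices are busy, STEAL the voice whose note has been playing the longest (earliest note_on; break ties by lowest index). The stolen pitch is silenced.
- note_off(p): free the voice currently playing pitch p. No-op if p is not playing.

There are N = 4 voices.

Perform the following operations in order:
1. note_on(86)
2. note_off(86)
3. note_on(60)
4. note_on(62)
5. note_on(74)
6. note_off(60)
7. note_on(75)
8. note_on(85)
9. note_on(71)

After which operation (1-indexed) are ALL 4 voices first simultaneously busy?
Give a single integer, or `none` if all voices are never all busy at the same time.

Op 1: note_on(86): voice 0 is free -> assigned | voices=[86 - - -]
Op 2: note_off(86): free voice 0 | voices=[- - - -]
Op 3: note_on(60): voice 0 is free -> assigned | voices=[60 - - -]
Op 4: note_on(62): voice 1 is free -> assigned | voices=[60 62 - -]
Op 5: note_on(74): voice 2 is free -> assigned | voices=[60 62 74 -]
Op 6: note_off(60): free voice 0 | voices=[- 62 74 -]
Op 7: note_on(75): voice 0 is free -> assigned | voices=[75 62 74 -]
Op 8: note_on(85): voice 3 is free -> assigned | voices=[75 62 74 85]
Op 9: note_on(71): all voices busy, STEAL voice 1 (pitch 62, oldest) -> assign | voices=[75 71 74 85]

Answer: 8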